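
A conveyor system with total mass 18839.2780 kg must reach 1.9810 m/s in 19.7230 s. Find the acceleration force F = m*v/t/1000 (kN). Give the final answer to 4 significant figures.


F = 18839.2780 * 1.9810 / 19.7230 / 1000
F = 1.892 kN


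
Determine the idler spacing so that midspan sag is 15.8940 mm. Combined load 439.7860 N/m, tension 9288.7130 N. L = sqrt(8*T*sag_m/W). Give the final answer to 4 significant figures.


sag = 15.8940/1000 = 0.015894 m
L = sqrt(8 * 9288.7130 * 0.015894 / 439.7860)
L = 1.639 m


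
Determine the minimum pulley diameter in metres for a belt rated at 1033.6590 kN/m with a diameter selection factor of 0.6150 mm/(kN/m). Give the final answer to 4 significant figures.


D = 1033.6590 * 0.6150 / 1000
D = 0.6357 m


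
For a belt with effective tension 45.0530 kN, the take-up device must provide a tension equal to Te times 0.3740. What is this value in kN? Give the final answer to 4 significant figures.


T_tu = 45.0530 * 0.3740
T_tu = 16.85 kN


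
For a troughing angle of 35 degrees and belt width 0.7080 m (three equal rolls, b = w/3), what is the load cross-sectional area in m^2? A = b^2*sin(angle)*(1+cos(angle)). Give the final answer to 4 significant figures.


b = 0.7080/3 = 0.236 m
A = 0.236^2 * sin(35 deg) * (1 + cos(35 deg))
A = 0.05811 m^2


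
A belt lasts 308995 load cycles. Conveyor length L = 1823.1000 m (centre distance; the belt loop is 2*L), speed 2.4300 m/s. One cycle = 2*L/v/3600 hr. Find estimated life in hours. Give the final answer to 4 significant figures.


cycle_time = 2 * 1823.1000 / 2.4300 / 3600 = 0.416804 hr
life = 308995 * 0.416804 = 128800 hours


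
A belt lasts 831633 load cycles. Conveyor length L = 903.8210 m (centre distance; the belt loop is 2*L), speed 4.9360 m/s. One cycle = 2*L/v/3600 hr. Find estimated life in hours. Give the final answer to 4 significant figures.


cycle_time = 2 * 903.8210 / 4.9360 / 3600 = 0.101727 hr
life = 831633 * 0.101727 = 84600 hours


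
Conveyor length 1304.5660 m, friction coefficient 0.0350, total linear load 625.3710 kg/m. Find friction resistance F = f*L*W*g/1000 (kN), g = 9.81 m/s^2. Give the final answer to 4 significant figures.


F = 0.0350 * 1304.5660 * 625.3710 * 9.81 / 1000
F = 280.1 kN


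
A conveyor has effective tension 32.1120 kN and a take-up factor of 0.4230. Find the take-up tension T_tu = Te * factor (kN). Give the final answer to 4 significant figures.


T_tu = 32.1120 * 0.4230
T_tu = 13.58 kN


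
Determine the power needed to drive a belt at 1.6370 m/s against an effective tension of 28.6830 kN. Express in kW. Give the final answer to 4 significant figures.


P = Te * v = 28.6830 * 1.6370
P = 46.95 kW


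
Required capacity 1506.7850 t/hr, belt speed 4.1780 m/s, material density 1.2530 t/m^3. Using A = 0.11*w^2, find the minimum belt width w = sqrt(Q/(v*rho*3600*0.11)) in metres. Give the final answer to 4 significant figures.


A_req = 1506.7850 / (4.1780 * 1.2530 * 3600) = 0.079952 m^2
w = sqrt(0.079952 / 0.11)
w = 0.8525 m


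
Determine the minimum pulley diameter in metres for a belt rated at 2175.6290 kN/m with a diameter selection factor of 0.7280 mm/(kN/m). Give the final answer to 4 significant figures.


D = 2175.6290 * 0.7280 / 1000
D = 1.584 m


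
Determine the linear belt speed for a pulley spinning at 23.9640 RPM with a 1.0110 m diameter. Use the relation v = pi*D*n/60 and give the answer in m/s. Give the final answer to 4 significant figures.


v = pi * 1.0110 * 23.9640 / 60
v = 1.269 m/s


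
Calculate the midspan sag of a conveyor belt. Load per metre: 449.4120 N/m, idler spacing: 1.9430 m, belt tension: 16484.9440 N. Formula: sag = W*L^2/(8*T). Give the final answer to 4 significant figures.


sag = 449.4120 * 1.9430^2 / (8 * 16484.9440)
sag = 0.01287 m


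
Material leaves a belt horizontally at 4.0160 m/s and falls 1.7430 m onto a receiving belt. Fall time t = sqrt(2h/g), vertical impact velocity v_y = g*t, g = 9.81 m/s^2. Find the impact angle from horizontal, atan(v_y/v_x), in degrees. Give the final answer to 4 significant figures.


t = sqrt(2*1.7430/9.81) = 0.596114 s
v_y = 9.81 * 0.596114 = 5.84788 m/s
angle = atan(5.84788 / 4.0160) = 55.52 deg


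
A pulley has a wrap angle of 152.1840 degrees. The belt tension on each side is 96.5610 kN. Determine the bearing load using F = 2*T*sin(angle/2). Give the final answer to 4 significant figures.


F = 2 * 96.5610 * sin(152.1840/2 deg)
F = 187.5 kN


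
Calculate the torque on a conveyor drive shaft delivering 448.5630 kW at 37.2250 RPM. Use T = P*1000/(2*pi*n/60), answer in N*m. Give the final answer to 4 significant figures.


omega = 2*pi*37.2250/60 = 3.89819 rad/s
T = 448.5630*1000 / 3.89819
T = 115100 N*m


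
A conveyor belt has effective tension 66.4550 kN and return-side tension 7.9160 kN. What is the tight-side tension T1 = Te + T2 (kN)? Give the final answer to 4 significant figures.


T1 = Te + T2 = 66.4550 + 7.9160
T1 = 74.37 kN


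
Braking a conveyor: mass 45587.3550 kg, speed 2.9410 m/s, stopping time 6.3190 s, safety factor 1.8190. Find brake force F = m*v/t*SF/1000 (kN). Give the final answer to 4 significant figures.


F = 45587.3550 * 2.9410 / 6.3190 * 1.8190 / 1000
F = 38.59 kN


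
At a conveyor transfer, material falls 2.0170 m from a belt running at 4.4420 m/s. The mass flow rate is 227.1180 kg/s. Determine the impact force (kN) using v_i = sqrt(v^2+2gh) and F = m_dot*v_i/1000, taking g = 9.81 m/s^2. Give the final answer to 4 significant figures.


v_i = sqrt(4.4420^2 + 2*9.81*2.0170) = 7.70097 m/s
F = 227.1180 * 7.70097 / 1000
F = 1.749 kN


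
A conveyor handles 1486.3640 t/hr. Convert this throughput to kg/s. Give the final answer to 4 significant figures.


m_dot = 1486.3640 * 1000 / 3600
m_dot = 412.9 kg/s


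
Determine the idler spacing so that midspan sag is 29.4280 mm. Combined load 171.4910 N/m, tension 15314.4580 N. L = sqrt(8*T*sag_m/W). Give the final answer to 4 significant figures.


sag = 29.4280/1000 = 0.029428 m
L = sqrt(8 * 15314.4580 * 0.029428 / 171.4910)
L = 4.585 m


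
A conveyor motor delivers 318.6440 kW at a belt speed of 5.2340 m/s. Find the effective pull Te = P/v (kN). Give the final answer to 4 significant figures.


Te = P / v = 318.6440 / 5.2340
Te = 60.88 kN


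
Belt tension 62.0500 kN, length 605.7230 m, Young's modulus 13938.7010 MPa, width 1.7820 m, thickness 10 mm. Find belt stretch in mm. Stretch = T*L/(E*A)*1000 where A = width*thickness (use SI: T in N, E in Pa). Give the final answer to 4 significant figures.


A = 1.7820 * 0.01 = 0.01782 m^2
Stretch = 62.0500*1000 * 605.7230 / (13938.7010e6 * 0.01782) * 1000
Stretch = 151.3 mm


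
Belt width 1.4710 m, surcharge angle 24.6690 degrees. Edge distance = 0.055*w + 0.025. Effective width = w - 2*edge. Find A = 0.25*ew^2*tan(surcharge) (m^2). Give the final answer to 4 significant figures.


edge = 0.055*1.4710 + 0.025 = 0.105905 m
ew = 1.4710 - 2*0.105905 = 1.25919 m
A = 0.25 * 1.25919^2 * tan(24.6690 deg)
A = 0.1821 m^2


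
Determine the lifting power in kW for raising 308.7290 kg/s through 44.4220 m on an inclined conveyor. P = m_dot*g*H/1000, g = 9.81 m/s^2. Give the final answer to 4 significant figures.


P = 308.7290 * 9.81 * 44.4220 / 1000
P = 134.5 kW


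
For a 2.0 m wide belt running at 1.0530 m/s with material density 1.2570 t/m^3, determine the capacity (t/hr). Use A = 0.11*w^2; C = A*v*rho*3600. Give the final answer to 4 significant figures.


A = 0.11 * 2.0^2 = 0.44 m^2
C = 0.44 * 1.0530 * 1.2570 * 3600
C = 2097 t/hr


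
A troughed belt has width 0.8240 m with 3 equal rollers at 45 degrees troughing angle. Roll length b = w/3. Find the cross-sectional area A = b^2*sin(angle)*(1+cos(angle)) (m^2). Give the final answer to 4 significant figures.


b = 0.8240/3 = 0.274667 m
A = 0.274667^2 * sin(45 deg) * (1 + cos(45 deg))
A = 0.09107 m^2


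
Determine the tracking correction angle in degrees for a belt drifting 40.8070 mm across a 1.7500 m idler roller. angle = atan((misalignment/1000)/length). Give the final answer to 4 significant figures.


misalign_m = 40.8070 / 1000 = 0.040807 m
angle = atan(0.040807 / 1.7500)
angle = 1.336 deg


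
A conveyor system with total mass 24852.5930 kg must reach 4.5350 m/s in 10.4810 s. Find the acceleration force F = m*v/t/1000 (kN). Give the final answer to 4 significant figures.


F = 24852.5930 * 4.5350 / 10.4810 / 1000
F = 10.75 kN


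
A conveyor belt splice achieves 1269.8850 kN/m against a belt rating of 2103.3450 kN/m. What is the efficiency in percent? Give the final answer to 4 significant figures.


Eff = 1269.8850 / 2103.3450 * 100
Eff = 60.37 %


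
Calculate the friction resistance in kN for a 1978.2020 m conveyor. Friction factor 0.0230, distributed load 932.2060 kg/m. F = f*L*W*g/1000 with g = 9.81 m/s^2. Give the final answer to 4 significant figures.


F = 0.0230 * 1978.2020 * 932.2060 * 9.81 / 1000
F = 416.1 kN


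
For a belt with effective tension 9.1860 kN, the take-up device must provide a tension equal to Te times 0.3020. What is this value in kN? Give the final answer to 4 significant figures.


T_tu = 9.1860 * 0.3020
T_tu = 2.774 kN


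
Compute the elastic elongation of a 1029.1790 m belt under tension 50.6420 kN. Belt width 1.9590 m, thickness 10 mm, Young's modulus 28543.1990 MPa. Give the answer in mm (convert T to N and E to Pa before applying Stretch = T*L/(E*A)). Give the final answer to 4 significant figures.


A = 1.9590 * 0.01 = 0.01959 m^2
Stretch = 50.6420*1000 * 1029.1790 / (28543.1990e6 * 0.01959) * 1000
Stretch = 93.21 mm


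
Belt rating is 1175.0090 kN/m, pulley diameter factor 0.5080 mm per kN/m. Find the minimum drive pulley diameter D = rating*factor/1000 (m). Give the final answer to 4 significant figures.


D = 1175.0090 * 0.5080 / 1000
D = 0.5969 m


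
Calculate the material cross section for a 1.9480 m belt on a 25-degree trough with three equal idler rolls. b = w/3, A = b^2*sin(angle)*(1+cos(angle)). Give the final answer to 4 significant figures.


b = 1.9480/3 = 0.649333 m
A = 0.649333^2 * sin(25 deg) * (1 + cos(25 deg))
A = 0.3397 m^2


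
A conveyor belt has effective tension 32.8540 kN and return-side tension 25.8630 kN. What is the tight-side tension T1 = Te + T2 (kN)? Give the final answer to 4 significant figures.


T1 = Te + T2 = 32.8540 + 25.8630
T1 = 58.72 kN


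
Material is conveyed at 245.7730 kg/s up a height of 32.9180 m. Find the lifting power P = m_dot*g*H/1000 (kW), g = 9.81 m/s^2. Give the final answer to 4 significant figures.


P = 245.7730 * 9.81 * 32.9180 / 1000
P = 79.37 kW


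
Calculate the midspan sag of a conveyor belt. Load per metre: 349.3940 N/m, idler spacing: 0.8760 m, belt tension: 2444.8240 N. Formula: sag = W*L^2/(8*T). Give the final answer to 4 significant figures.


sag = 349.3940 * 0.8760^2 / (8 * 2444.8240)
sag = 0.01371 m


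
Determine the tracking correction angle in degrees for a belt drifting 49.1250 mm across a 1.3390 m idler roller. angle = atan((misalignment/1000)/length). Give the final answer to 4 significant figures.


misalign_m = 49.1250 / 1000 = 0.049125 m
angle = atan(0.049125 / 1.3390)
angle = 2.101 deg


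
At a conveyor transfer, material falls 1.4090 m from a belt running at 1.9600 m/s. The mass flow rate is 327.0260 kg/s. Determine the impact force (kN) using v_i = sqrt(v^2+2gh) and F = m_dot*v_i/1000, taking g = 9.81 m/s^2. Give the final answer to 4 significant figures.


v_i = sqrt(1.9600^2 + 2*9.81*1.4090) = 5.61125 m/s
F = 327.0260 * 5.61125 / 1000
F = 1.835 kN


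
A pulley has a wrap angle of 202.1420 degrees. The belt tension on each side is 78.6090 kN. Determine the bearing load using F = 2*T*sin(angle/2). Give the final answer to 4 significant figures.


F = 2 * 78.6090 * sin(202.1420/2 deg)
F = 154.3 kN


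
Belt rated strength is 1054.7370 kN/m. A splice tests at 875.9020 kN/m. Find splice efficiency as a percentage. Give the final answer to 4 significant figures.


Eff = 875.9020 / 1054.7370 * 100
Eff = 83.04 %


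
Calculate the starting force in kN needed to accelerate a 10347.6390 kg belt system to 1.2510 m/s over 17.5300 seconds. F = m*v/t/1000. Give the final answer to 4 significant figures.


F = 10347.6390 * 1.2510 / 17.5300 / 1000
F = 0.7384 kN


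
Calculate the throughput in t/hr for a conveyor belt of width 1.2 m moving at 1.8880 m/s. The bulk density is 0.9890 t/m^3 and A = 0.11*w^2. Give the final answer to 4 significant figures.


A = 0.11 * 1.2^2 = 0.1584 m^2
C = 0.1584 * 1.8880 * 0.9890 * 3600
C = 1065 t/hr


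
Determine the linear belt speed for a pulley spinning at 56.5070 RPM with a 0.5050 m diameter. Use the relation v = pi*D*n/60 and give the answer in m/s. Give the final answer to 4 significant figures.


v = pi * 0.5050 * 56.5070 / 60
v = 1.494 m/s


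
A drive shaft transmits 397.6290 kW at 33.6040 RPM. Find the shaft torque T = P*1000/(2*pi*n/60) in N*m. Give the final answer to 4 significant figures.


omega = 2*pi*33.6040/60 = 3.519 rad/s
T = 397.6290*1000 / 3.519
T = 113000 N*m


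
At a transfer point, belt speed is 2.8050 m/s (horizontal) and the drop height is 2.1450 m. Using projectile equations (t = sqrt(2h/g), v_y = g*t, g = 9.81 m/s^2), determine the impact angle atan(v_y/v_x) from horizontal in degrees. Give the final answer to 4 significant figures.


t = sqrt(2*2.1450/9.81) = 0.661293 s
v_y = 9.81 * 0.661293 = 6.48728 m/s
angle = atan(6.48728 / 2.8050) = 66.62 deg


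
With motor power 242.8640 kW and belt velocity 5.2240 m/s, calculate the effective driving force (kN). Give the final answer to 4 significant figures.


Te = P / v = 242.8640 / 5.2240
Te = 46.49 kN


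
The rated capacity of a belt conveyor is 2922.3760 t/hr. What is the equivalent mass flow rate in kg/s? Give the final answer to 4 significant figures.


m_dot = 2922.3760 * 1000 / 3600
m_dot = 811.8 kg/s


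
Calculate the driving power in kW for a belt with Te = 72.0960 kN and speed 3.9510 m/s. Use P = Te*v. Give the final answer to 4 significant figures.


P = Te * v = 72.0960 * 3.9510
P = 284.9 kW


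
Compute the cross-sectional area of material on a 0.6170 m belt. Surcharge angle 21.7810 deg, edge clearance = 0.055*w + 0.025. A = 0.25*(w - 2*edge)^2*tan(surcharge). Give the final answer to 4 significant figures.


edge = 0.055*0.6170 + 0.025 = 0.058935 m
ew = 0.6170 - 2*0.058935 = 0.49913 m
A = 0.25 * 0.49913^2 * tan(21.7810 deg)
A = 0.02489 m^2


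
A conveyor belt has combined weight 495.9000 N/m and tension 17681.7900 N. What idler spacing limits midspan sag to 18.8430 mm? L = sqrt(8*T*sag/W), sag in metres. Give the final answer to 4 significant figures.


sag = 18.8430/1000 = 0.018843 m
L = sqrt(8 * 17681.7900 * 0.018843 / 495.9000)
L = 2.318 m


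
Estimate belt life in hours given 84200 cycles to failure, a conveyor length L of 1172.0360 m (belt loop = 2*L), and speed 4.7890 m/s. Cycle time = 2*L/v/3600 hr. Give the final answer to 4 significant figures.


cycle_time = 2 * 1172.0360 / 4.7890 / 3600 = 0.135964 hr
life = 84200 * 0.135964 = 11450 hours


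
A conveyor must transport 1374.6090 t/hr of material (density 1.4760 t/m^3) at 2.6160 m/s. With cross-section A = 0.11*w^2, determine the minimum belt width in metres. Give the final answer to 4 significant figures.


A_req = 1374.6090 / (2.6160 * 1.4760 * 3600) = 0.09889 m^2
w = sqrt(0.09889 / 0.11)
w = 0.9482 m


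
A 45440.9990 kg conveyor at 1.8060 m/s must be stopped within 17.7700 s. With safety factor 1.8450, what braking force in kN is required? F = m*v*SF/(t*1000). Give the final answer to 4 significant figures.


F = 45440.9990 * 1.8060 / 17.7700 * 1.8450 / 1000
F = 8.521 kN


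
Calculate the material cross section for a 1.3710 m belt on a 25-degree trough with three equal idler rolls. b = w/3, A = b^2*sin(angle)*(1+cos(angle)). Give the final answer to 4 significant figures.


b = 1.3710/3 = 0.457 m
A = 0.457^2 * sin(25 deg) * (1 + cos(25 deg))
A = 0.1683 m^2


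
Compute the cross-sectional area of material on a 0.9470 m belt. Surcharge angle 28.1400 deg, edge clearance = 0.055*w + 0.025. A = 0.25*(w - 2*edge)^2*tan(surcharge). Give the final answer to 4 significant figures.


edge = 0.055*0.9470 + 0.025 = 0.077085 m
ew = 0.9470 - 2*0.077085 = 0.79283 m
A = 0.25 * 0.79283^2 * tan(28.1400 deg)
A = 0.08405 m^2


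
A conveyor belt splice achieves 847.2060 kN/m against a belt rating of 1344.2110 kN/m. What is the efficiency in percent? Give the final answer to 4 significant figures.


Eff = 847.2060 / 1344.2110 * 100
Eff = 63.03 %


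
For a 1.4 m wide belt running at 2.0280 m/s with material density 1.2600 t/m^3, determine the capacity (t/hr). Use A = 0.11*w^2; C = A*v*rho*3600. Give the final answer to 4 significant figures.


A = 0.11 * 1.4^2 = 0.2156 m^2
C = 0.2156 * 2.0280 * 1.2600 * 3600
C = 1983 t/hr


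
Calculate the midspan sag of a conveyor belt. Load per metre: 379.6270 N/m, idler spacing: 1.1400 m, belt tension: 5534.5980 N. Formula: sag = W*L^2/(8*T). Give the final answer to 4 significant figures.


sag = 379.6270 * 1.1400^2 / (8 * 5534.5980)
sag = 0.01114 m


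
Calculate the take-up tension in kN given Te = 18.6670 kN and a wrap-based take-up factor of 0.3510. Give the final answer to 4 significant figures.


T_tu = 18.6670 * 0.3510
T_tu = 6.552 kN


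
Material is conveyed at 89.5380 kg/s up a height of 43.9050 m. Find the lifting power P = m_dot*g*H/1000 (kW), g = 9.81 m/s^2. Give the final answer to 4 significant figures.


P = 89.5380 * 9.81 * 43.9050 / 1000
P = 38.56 kW


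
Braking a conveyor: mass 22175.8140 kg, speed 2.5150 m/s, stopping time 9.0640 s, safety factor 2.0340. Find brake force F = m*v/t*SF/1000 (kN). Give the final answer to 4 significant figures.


F = 22175.8140 * 2.5150 / 9.0640 * 2.0340 / 1000
F = 12.52 kN


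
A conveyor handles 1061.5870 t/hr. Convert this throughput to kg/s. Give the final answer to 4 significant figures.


m_dot = 1061.5870 * 1000 / 3600
m_dot = 294.9 kg/s


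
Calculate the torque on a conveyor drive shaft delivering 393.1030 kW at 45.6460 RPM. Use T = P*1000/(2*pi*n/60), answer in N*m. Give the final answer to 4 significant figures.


omega = 2*pi*45.6460/60 = 4.78004 rad/s
T = 393.1030*1000 / 4.78004
T = 82240 N*m


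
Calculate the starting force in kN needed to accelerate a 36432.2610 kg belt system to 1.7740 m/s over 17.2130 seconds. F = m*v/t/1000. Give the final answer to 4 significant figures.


F = 36432.2610 * 1.7740 / 17.2130 / 1000
F = 3.755 kN


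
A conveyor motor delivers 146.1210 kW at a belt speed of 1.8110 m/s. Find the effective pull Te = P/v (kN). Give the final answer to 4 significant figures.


Te = P / v = 146.1210 / 1.8110
Te = 80.69 kN


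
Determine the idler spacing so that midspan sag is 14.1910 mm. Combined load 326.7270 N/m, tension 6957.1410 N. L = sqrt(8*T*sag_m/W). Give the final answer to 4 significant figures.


sag = 14.1910/1000 = 0.014191 m
L = sqrt(8 * 6957.1410 * 0.014191 / 326.7270)
L = 1.555 m


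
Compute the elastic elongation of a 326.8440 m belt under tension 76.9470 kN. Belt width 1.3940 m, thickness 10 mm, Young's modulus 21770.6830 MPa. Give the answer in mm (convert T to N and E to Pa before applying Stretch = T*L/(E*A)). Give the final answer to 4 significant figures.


A = 1.3940 * 0.01 = 0.01394 m^2
Stretch = 76.9470*1000 * 326.8440 / (21770.6830e6 * 0.01394) * 1000
Stretch = 82.87 mm


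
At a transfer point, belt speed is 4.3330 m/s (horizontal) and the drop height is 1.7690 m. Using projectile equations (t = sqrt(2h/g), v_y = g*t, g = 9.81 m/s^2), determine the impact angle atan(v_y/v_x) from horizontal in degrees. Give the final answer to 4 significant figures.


t = sqrt(2*1.7690/9.81) = 0.600543 s
v_y = 9.81 * 0.600543 = 5.89133 m/s
angle = atan(5.89133 / 4.3330) = 53.67 deg


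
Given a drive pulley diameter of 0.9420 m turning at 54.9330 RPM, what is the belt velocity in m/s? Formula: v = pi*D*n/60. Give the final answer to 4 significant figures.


v = pi * 0.9420 * 54.9330 / 60
v = 2.709 m/s


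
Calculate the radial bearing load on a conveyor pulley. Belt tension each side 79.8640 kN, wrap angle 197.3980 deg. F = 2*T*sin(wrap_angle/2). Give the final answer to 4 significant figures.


F = 2 * 79.8640 * sin(197.3980/2 deg)
F = 157.9 kN


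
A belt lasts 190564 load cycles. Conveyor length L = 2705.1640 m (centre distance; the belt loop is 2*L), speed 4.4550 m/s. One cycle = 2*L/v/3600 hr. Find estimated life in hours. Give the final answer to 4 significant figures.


cycle_time = 2 * 2705.1640 / 4.4550 / 3600 = 0.337344 hr
life = 190564 * 0.337344 = 64290 hours


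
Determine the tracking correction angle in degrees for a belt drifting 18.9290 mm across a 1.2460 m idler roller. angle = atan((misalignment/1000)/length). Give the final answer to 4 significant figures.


misalign_m = 18.9290 / 1000 = 0.018929 m
angle = atan(0.018929 / 1.2460)
angle = 0.8704 deg


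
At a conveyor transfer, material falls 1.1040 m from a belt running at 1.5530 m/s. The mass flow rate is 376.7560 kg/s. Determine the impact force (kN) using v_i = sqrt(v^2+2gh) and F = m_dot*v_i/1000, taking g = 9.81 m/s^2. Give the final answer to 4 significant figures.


v_i = sqrt(1.5530^2 + 2*9.81*1.1040) = 4.90635 m/s
F = 376.7560 * 4.90635 / 1000
F = 1.848 kN


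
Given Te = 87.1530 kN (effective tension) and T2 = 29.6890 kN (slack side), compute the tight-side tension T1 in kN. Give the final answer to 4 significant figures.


T1 = Te + T2 = 87.1530 + 29.6890
T1 = 116.8 kN


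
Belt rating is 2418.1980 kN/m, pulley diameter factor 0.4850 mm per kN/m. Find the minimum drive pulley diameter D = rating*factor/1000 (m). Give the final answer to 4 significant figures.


D = 2418.1980 * 0.4850 / 1000
D = 1.173 m


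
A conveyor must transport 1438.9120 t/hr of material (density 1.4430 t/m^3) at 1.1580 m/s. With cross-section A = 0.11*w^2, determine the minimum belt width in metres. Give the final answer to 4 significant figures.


A_req = 1438.9120 / (1.1580 * 1.4430 * 3600) = 0.239198 m^2
w = sqrt(0.239198 / 0.11)
w = 1.475 m


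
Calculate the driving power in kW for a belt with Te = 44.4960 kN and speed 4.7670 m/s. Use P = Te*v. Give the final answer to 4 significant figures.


P = Te * v = 44.4960 * 4.7670
P = 212.1 kW


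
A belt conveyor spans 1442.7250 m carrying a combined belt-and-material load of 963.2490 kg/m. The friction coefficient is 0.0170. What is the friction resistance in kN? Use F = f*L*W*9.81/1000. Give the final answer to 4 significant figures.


F = 0.0170 * 1442.7250 * 963.2490 * 9.81 / 1000
F = 231.8 kN


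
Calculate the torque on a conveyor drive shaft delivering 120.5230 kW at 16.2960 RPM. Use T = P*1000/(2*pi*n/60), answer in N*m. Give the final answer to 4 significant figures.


omega = 2*pi*16.2960/60 = 1.70651 rad/s
T = 120.5230*1000 / 1.70651
T = 70630 N*m


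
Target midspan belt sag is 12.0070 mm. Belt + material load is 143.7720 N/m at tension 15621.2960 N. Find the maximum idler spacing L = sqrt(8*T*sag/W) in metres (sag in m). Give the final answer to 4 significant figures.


sag = 12.0070/1000 = 0.012007 m
L = sqrt(8 * 15621.2960 * 0.012007 / 143.7720)
L = 3.231 m


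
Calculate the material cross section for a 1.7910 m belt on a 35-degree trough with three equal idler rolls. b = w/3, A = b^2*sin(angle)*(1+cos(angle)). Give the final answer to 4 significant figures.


b = 1.7910/3 = 0.597 m
A = 0.597^2 * sin(35 deg) * (1 + cos(35 deg))
A = 0.3719 m^2


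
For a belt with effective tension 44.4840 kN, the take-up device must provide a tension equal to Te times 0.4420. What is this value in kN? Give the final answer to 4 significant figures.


T_tu = 44.4840 * 0.4420
T_tu = 19.66 kN


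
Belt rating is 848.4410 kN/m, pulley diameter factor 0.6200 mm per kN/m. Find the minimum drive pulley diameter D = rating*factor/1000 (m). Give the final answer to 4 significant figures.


D = 848.4410 * 0.6200 / 1000
D = 0.5260 m


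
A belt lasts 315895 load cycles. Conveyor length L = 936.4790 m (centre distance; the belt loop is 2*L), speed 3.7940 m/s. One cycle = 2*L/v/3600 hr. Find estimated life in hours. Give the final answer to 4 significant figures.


cycle_time = 2 * 936.4790 / 3.7940 / 3600 = 0.137129 hr
life = 315895 * 0.137129 = 43320 hours


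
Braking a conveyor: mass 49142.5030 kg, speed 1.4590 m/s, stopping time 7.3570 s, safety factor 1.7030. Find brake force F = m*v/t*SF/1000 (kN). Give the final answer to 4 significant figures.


F = 49142.5030 * 1.4590 / 7.3570 * 1.7030 / 1000
F = 16.60 kN


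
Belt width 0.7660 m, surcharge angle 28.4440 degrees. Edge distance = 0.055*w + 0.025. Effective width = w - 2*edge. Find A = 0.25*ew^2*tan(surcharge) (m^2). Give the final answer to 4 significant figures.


edge = 0.055*0.7660 + 0.025 = 0.06713 m
ew = 0.7660 - 2*0.06713 = 0.63174 m
A = 0.25 * 0.63174^2 * tan(28.4440 deg)
A = 0.05405 m^2


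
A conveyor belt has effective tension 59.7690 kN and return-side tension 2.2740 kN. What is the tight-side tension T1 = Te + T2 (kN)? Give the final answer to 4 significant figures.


T1 = Te + T2 = 59.7690 + 2.2740
T1 = 62.04 kN


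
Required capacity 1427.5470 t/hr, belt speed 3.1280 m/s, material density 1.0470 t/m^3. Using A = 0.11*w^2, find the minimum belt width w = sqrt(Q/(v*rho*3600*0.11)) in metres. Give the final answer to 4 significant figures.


A_req = 1427.5470 / (3.1280 * 1.0470 * 3600) = 0.121081 m^2
w = sqrt(0.121081 / 0.11)
w = 1.049 m


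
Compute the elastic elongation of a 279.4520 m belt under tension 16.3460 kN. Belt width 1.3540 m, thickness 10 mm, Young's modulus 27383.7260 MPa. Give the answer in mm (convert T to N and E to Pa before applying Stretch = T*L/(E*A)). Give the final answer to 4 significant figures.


A = 1.3540 * 0.01 = 0.01354 m^2
Stretch = 16.3460*1000 * 279.4520 / (27383.7260e6 * 0.01354) * 1000
Stretch = 12.32 mm


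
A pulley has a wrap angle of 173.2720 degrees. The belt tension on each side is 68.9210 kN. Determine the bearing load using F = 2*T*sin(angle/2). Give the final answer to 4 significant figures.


F = 2 * 68.9210 * sin(173.2720/2 deg)
F = 137.6 kN


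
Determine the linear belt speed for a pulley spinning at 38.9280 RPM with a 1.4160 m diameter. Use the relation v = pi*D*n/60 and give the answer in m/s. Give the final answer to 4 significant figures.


v = pi * 1.4160 * 38.9280 / 60
v = 2.886 m/s


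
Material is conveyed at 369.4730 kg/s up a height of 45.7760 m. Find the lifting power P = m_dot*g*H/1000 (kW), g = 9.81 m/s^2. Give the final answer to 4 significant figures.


P = 369.4730 * 9.81 * 45.7760 / 1000
P = 165.9 kW


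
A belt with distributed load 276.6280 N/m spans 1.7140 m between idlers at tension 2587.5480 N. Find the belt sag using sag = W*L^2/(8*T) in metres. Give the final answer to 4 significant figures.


sag = 276.6280 * 1.7140^2 / (8 * 2587.5480)
sag = 0.03926 m


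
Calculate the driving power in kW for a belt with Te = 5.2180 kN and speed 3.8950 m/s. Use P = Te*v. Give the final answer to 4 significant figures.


P = Te * v = 5.2180 * 3.8950
P = 20.32 kW


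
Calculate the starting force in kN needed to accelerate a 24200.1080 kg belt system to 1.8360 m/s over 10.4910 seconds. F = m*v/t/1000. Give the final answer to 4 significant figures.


F = 24200.1080 * 1.8360 / 10.4910 / 1000
F = 4.235 kN


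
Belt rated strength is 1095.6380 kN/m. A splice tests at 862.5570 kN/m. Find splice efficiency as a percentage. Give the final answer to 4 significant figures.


Eff = 862.5570 / 1095.6380 * 100
Eff = 78.73 %


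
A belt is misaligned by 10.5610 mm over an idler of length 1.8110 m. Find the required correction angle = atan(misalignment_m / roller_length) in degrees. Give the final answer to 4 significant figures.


misalign_m = 10.5610 / 1000 = 0.010561 m
angle = atan(0.010561 / 1.8110)
angle = 0.3341 deg


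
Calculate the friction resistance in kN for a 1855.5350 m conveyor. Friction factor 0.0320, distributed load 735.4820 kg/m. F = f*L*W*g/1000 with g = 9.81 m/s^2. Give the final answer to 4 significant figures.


F = 0.0320 * 1855.5350 * 735.4820 * 9.81 / 1000
F = 428.4 kN


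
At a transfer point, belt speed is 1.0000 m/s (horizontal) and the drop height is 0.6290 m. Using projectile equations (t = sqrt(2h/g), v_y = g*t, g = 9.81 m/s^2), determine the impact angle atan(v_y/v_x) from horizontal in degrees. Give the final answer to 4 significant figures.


t = sqrt(2*0.6290/9.81) = 0.358101 s
v_y = 9.81 * 0.358101 = 3.51297 m/s
angle = atan(3.51297 / 1.0000) = 74.11 deg


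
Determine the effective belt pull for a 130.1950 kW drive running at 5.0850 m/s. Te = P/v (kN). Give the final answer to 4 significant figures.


Te = P / v = 130.1950 / 5.0850
Te = 25.60 kN


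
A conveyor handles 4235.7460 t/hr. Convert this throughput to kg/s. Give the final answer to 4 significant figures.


m_dot = 4235.7460 * 1000 / 3600
m_dot = 1177 kg/s


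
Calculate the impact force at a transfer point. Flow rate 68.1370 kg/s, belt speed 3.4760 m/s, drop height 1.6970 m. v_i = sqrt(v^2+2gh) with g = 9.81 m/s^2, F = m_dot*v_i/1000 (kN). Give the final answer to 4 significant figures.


v_i = sqrt(3.4760^2 + 2*9.81*1.6970) = 6.7363 m/s
F = 68.1370 * 6.7363 / 1000
F = 0.4590 kN


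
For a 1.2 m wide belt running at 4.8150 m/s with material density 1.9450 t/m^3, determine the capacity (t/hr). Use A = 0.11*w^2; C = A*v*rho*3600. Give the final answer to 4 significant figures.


A = 0.11 * 1.2^2 = 0.1584 m^2
C = 0.1584 * 4.8150 * 1.9450 * 3600
C = 5340 t/hr


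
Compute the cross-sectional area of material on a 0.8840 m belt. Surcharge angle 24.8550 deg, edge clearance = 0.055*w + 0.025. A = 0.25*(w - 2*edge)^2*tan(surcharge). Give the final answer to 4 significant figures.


edge = 0.055*0.8840 + 0.025 = 0.07362 m
ew = 0.8840 - 2*0.07362 = 0.73676 m
A = 0.25 * 0.73676^2 * tan(24.8550 deg)
A = 0.06286 m^2


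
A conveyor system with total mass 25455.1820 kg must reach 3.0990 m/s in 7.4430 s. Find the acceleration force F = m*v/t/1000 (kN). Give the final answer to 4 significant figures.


F = 25455.1820 * 3.0990 / 7.4430 / 1000
F = 10.60 kN


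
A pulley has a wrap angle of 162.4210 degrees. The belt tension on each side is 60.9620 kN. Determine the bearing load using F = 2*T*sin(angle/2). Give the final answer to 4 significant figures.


F = 2 * 60.9620 * sin(162.4210/2 deg)
F = 120.5 kN


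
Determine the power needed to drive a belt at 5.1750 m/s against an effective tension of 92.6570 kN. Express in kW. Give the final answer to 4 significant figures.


P = Te * v = 92.6570 * 5.1750
P = 479.5 kW


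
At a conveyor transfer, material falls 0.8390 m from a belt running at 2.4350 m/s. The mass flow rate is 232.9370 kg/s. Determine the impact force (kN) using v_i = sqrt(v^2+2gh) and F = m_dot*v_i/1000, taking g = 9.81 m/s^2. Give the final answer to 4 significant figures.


v_i = sqrt(2.4350^2 + 2*9.81*0.8390) = 4.73185 m/s
F = 232.9370 * 4.73185 / 1000
F = 1.102 kN


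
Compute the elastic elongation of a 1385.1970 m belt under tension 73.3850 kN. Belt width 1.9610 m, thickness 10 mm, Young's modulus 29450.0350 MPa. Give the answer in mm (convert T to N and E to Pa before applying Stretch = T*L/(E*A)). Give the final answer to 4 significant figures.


A = 1.9610 * 0.01 = 0.01961 m^2
Stretch = 73.3850*1000 * 1385.1970 / (29450.0350e6 * 0.01961) * 1000
Stretch = 176.0 mm


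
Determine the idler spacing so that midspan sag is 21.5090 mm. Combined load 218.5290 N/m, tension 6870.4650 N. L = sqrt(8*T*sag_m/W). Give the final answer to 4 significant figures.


sag = 21.5090/1000 = 0.021509 m
L = sqrt(8 * 6870.4650 * 0.021509 / 218.5290)
L = 2.326 m


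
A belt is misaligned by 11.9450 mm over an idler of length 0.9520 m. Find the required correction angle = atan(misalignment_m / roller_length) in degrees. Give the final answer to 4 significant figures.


misalign_m = 11.9450 / 1000 = 0.011945 m
angle = atan(0.011945 / 0.9520)
angle = 0.7189 deg


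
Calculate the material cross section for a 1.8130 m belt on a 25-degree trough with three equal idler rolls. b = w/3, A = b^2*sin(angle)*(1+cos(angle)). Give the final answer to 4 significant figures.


b = 1.8130/3 = 0.604333 m
A = 0.604333^2 * sin(25 deg) * (1 + cos(25 deg))
A = 0.2942 m^2


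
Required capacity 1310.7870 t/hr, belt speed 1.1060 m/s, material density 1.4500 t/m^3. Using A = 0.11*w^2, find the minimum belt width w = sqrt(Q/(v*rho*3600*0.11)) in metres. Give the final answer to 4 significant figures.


A_req = 1310.7870 / (1.1060 * 1.4500 * 3600) = 0.227042 m^2
w = sqrt(0.227042 / 0.11)
w = 1.437 m


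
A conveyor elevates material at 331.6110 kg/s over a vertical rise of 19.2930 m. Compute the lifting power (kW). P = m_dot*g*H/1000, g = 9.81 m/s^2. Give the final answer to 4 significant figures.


P = 331.6110 * 9.81 * 19.2930 / 1000
P = 62.76 kW


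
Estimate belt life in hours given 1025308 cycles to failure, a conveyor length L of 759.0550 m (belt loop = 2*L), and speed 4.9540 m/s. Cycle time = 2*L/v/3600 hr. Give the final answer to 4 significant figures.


cycle_time = 2 * 759.0550 / 4.9540 / 3600 = 0.0851226 hr
life = 1025308 * 0.0851226 = 87280 hours


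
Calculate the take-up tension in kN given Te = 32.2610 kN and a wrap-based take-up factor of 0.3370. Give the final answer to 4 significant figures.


T_tu = 32.2610 * 0.3370
T_tu = 10.87 kN


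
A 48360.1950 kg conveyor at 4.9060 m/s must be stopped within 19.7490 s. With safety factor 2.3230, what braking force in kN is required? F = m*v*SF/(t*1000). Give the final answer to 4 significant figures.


F = 48360.1950 * 4.9060 / 19.7490 * 2.3230 / 1000
F = 27.91 kN


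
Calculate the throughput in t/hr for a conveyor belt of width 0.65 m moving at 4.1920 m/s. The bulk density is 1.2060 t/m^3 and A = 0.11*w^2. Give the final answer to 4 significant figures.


A = 0.11 * 0.65^2 = 0.046475 m^2
C = 0.046475 * 4.1920 * 1.2060 * 3600
C = 845.8 t/hr


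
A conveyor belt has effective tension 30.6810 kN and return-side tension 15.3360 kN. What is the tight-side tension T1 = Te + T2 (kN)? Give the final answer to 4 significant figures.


T1 = Te + T2 = 30.6810 + 15.3360
T1 = 46.02 kN


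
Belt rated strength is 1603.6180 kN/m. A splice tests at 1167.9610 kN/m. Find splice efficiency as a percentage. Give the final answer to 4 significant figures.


Eff = 1167.9610 / 1603.6180 * 100
Eff = 72.83 %


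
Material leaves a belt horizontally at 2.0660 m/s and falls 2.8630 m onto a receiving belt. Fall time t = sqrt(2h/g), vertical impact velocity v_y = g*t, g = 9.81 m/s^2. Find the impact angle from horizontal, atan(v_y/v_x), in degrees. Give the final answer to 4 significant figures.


t = sqrt(2*2.8630/9.81) = 0.763996 s
v_y = 9.81 * 0.763996 = 7.4948 m/s
angle = atan(7.4948 / 2.0660) = 74.59 deg


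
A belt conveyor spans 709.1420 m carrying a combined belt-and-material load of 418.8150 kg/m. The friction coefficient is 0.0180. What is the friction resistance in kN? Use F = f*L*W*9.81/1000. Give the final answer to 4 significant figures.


F = 0.0180 * 709.1420 * 418.8150 * 9.81 / 1000
F = 52.44 kN


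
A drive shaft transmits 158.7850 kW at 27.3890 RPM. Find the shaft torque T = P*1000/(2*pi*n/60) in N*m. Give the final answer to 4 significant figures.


omega = 2*pi*27.3890/60 = 2.86817 rad/s
T = 158.7850*1000 / 2.86817
T = 55360 N*m


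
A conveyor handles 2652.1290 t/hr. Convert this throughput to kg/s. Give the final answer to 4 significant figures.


m_dot = 2652.1290 * 1000 / 3600
m_dot = 736.7 kg/s


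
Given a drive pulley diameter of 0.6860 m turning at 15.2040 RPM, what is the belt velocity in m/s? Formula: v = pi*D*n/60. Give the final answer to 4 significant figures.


v = pi * 0.6860 * 15.2040 / 60
v = 0.5461 m/s


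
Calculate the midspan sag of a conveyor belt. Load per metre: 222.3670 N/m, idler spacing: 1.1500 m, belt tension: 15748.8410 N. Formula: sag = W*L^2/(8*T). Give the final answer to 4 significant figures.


sag = 222.3670 * 1.1500^2 / (8 * 15748.8410)
sag = 0.002334 m


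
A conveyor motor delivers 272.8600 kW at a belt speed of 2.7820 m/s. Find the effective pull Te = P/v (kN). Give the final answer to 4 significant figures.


Te = P / v = 272.8600 / 2.7820
Te = 98.08 kN


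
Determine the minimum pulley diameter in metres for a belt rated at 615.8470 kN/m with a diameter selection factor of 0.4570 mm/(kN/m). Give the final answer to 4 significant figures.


D = 615.8470 * 0.4570 / 1000
D = 0.2814 m


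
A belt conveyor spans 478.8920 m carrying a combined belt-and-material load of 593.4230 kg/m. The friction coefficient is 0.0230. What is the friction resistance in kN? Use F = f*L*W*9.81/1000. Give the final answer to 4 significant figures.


F = 0.0230 * 478.8920 * 593.4230 * 9.81 / 1000
F = 64.12 kN


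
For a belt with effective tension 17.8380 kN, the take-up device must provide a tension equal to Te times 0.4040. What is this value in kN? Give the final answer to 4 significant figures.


T_tu = 17.8380 * 0.4040
T_tu = 7.207 kN


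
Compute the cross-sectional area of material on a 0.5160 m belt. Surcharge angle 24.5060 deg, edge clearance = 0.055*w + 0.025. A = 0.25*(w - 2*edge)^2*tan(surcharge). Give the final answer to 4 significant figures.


edge = 0.055*0.5160 + 0.025 = 0.05338 m
ew = 0.5160 - 2*0.05338 = 0.40924 m
A = 0.25 * 0.40924^2 * tan(24.5060 deg)
A = 0.01909 m^2


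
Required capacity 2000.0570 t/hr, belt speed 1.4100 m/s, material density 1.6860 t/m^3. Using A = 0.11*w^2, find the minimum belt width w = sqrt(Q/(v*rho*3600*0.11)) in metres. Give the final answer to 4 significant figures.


A_req = 2000.0570 / (1.4100 * 1.6860 * 3600) = 0.233702 m^2
w = sqrt(0.233702 / 0.11)
w = 1.458 m


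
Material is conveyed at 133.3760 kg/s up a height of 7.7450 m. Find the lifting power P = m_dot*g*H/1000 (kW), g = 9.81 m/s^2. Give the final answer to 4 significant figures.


P = 133.3760 * 9.81 * 7.7450 / 1000
P = 10.13 kW


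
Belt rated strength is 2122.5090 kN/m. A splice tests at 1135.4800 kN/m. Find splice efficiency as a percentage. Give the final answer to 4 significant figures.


Eff = 1135.4800 / 2122.5090 * 100
Eff = 53.50 %


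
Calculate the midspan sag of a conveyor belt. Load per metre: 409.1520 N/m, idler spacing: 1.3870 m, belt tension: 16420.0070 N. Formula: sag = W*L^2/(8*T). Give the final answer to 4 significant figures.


sag = 409.1520 * 1.3870^2 / (8 * 16420.0070)
sag = 0.005992 m


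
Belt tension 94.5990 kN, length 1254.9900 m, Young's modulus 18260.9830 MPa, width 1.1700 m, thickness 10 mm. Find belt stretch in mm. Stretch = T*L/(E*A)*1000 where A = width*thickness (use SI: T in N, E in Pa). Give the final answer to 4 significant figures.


A = 1.1700 * 0.01 = 0.01170 m^2
Stretch = 94.5990*1000 * 1254.9900 / (18260.9830e6 * 0.01170) * 1000
Stretch = 555.7 mm


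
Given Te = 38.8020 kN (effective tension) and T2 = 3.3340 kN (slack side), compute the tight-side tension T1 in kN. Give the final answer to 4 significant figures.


T1 = Te + T2 = 38.8020 + 3.3340
T1 = 42.14 kN


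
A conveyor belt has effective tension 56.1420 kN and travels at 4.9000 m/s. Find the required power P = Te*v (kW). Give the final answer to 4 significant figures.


P = Te * v = 56.1420 * 4.9000
P = 275.1 kW


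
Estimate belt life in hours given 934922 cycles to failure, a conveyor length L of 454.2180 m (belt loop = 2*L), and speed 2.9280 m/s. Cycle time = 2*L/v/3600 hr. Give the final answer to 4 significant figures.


cycle_time = 2 * 454.2180 / 2.9280 / 3600 = 0.0861828 hr
life = 934922 * 0.0861828 = 80570 hours
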